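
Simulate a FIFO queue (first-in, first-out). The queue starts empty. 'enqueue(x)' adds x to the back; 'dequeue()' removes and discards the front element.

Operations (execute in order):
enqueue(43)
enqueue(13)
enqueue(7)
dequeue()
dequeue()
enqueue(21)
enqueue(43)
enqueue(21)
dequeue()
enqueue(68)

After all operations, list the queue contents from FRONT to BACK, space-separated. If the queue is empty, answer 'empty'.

Answer: 21 43 21 68

Derivation:
enqueue(43): [43]
enqueue(13): [43, 13]
enqueue(7): [43, 13, 7]
dequeue(): [13, 7]
dequeue(): [7]
enqueue(21): [7, 21]
enqueue(43): [7, 21, 43]
enqueue(21): [7, 21, 43, 21]
dequeue(): [21, 43, 21]
enqueue(68): [21, 43, 21, 68]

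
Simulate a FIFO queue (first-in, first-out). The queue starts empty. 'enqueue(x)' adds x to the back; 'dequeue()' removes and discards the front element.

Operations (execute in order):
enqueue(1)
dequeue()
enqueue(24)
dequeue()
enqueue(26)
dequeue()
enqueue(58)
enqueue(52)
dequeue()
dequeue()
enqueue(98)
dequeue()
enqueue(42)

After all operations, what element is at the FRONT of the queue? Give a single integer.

Answer: 42

Derivation:
enqueue(1): queue = [1]
dequeue(): queue = []
enqueue(24): queue = [24]
dequeue(): queue = []
enqueue(26): queue = [26]
dequeue(): queue = []
enqueue(58): queue = [58]
enqueue(52): queue = [58, 52]
dequeue(): queue = [52]
dequeue(): queue = []
enqueue(98): queue = [98]
dequeue(): queue = []
enqueue(42): queue = [42]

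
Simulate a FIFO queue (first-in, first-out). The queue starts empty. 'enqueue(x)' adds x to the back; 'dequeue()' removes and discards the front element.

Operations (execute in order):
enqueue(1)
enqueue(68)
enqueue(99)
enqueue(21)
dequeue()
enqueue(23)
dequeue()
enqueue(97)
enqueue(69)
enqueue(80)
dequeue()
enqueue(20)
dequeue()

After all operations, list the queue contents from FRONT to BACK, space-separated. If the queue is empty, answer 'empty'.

enqueue(1): [1]
enqueue(68): [1, 68]
enqueue(99): [1, 68, 99]
enqueue(21): [1, 68, 99, 21]
dequeue(): [68, 99, 21]
enqueue(23): [68, 99, 21, 23]
dequeue(): [99, 21, 23]
enqueue(97): [99, 21, 23, 97]
enqueue(69): [99, 21, 23, 97, 69]
enqueue(80): [99, 21, 23, 97, 69, 80]
dequeue(): [21, 23, 97, 69, 80]
enqueue(20): [21, 23, 97, 69, 80, 20]
dequeue(): [23, 97, 69, 80, 20]

Answer: 23 97 69 80 20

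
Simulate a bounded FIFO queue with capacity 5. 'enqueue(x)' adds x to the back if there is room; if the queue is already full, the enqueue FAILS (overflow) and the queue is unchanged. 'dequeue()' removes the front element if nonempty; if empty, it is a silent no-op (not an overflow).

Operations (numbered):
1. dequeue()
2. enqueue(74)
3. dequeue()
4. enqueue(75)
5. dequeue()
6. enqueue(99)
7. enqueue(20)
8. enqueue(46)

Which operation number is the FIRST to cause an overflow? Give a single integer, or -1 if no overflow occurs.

1. dequeue(): empty, no-op, size=0
2. enqueue(74): size=1
3. dequeue(): size=0
4. enqueue(75): size=1
5. dequeue(): size=0
6. enqueue(99): size=1
7. enqueue(20): size=2
8. enqueue(46): size=3

Answer: -1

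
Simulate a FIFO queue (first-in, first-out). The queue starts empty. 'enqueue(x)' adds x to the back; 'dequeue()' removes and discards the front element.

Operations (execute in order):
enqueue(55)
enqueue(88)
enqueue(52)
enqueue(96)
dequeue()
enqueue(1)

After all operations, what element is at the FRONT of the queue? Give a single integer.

enqueue(55): queue = [55]
enqueue(88): queue = [55, 88]
enqueue(52): queue = [55, 88, 52]
enqueue(96): queue = [55, 88, 52, 96]
dequeue(): queue = [88, 52, 96]
enqueue(1): queue = [88, 52, 96, 1]

Answer: 88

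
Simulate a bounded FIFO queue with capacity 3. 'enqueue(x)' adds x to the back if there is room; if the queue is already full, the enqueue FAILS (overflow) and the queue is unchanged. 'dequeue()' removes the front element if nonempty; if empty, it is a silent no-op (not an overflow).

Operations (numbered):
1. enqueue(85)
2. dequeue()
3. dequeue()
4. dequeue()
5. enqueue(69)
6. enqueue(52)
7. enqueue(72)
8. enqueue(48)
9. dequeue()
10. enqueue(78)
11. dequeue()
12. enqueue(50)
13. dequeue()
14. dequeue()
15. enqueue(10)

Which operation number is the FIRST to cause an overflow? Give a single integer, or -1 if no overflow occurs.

Answer: 8

Derivation:
1. enqueue(85): size=1
2. dequeue(): size=0
3. dequeue(): empty, no-op, size=0
4. dequeue(): empty, no-op, size=0
5. enqueue(69): size=1
6. enqueue(52): size=2
7. enqueue(72): size=3
8. enqueue(48): size=3=cap → OVERFLOW (fail)
9. dequeue(): size=2
10. enqueue(78): size=3
11. dequeue(): size=2
12. enqueue(50): size=3
13. dequeue(): size=2
14. dequeue(): size=1
15. enqueue(10): size=2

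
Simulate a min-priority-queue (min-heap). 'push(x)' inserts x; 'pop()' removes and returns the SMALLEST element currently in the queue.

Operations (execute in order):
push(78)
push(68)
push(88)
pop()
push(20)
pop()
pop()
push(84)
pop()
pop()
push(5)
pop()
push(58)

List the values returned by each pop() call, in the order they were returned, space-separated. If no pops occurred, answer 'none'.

Answer: 68 20 78 84 88 5

Derivation:
push(78): heap contents = [78]
push(68): heap contents = [68, 78]
push(88): heap contents = [68, 78, 88]
pop() → 68: heap contents = [78, 88]
push(20): heap contents = [20, 78, 88]
pop() → 20: heap contents = [78, 88]
pop() → 78: heap contents = [88]
push(84): heap contents = [84, 88]
pop() → 84: heap contents = [88]
pop() → 88: heap contents = []
push(5): heap contents = [5]
pop() → 5: heap contents = []
push(58): heap contents = [58]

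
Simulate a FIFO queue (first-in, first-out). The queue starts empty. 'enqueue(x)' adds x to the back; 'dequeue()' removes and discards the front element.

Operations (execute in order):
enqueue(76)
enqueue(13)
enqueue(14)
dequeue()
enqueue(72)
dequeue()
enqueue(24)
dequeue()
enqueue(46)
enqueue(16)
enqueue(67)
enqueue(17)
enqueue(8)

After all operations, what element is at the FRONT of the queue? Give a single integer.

enqueue(76): queue = [76]
enqueue(13): queue = [76, 13]
enqueue(14): queue = [76, 13, 14]
dequeue(): queue = [13, 14]
enqueue(72): queue = [13, 14, 72]
dequeue(): queue = [14, 72]
enqueue(24): queue = [14, 72, 24]
dequeue(): queue = [72, 24]
enqueue(46): queue = [72, 24, 46]
enqueue(16): queue = [72, 24, 46, 16]
enqueue(67): queue = [72, 24, 46, 16, 67]
enqueue(17): queue = [72, 24, 46, 16, 67, 17]
enqueue(8): queue = [72, 24, 46, 16, 67, 17, 8]

Answer: 72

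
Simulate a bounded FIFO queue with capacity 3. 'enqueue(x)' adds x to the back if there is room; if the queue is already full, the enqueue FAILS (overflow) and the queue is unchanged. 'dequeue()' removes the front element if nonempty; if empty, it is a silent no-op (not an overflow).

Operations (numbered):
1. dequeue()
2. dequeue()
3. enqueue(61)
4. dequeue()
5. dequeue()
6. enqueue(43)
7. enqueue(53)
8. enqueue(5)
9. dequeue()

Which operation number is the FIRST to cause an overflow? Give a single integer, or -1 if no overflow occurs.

1. dequeue(): empty, no-op, size=0
2. dequeue(): empty, no-op, size=0
3. enqueue(61): size=1
4. dequeue(): size=0
5. dequeue(): empty, no-op, size=0
6. enqueue(43): size=1
7. enqueue(53): size=2
8. enqueue(5): size=3
9. dequeue(): size=2

Answer: -1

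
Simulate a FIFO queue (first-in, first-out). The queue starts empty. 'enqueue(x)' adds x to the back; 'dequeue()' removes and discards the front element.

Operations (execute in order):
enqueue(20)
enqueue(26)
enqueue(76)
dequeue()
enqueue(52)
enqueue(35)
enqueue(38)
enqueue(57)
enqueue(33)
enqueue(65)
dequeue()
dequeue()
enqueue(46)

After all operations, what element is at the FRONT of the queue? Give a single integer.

Answer: 52

Derivation:
enqueue(20): queue = [20]
enqueue(26): queue = [20, 26]
enqueue(76): queue = [20, 26, 76]
dequeue(): queue = [26, 76]
enqueue(52): queue = [26, 76, 52]
enqueue(35): queue = [26, 76, 52, 35]
enqueue(38): queue = [26, 76, 52, 35, 38]
enqueue(57): queue = [26, 76, 52, 35, 38, 57]
enqueue(33): queue = [26, 76, 52, 35, 38, 57, 33]
enqueue(65): queue = [26, 76, 52, 35, 38, 57, 33, 65]
dequeue(): queue = [76, 52, 35, 38, 57, 33, 65]
dequeue(): queue = [52, 35, 38, 57, 33, 65]
enqueue(46): queue = [52, 35, 38, 57, 33, 65, 46]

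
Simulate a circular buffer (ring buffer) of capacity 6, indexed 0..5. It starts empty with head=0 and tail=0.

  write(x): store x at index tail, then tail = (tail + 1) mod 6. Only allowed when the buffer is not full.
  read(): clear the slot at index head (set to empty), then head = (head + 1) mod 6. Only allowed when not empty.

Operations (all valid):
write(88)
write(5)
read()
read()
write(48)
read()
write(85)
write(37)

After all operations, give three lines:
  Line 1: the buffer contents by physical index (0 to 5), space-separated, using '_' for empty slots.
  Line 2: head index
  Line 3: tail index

write(88): buf=[88 _ _ _ _ _], head=0, tail=1, size=1
write(5): buf=[88 5 _ _ _ _], head=0, tail=2, size=2
read(): buf=[_ 5 _ _ _ _], head=1, tail=2, size=1
read(): buf=[_ _ _ _ _ _], head=2, tail=2, size=0
write(48): buf=[_ _ 48 _ _ _], head=2, tail=3, size=1
read(): buf=[_ _ _ _ _ _], head=3, tail=3, size=0
write(85): buf=[_ _ _ 85 _ _], head=3, tail=4, size=1
write(37): buf=[_ _ _ 85 37 _], head=3, tail=5, size=2

Answer: _ _ _ 85 37 _
3
5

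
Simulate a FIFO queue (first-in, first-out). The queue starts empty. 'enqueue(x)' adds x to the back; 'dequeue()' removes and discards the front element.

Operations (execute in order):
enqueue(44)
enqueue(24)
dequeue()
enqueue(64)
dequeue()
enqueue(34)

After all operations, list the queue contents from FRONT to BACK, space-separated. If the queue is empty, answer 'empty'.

enqueue(44): [44]
enqueue(24): [44, 24]
dequeue(): [24]
enqueue(64): [24, 64]
dequeue(): [64]
enqueue(34): [64, 34]

Answer: 64 34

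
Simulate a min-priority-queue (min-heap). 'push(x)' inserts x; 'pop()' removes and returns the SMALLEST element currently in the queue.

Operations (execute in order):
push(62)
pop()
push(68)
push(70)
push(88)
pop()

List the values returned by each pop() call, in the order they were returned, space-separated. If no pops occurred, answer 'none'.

push(62): heap contents = [62]
pop() → 62: heap contents = []
push(68): heap contents = [68]
push(70): heap contents = [68, 70]
push(88): heap contents = [68, 70, 88]
pop() → 68: heap contents = [70, 88]

Answer: 62 68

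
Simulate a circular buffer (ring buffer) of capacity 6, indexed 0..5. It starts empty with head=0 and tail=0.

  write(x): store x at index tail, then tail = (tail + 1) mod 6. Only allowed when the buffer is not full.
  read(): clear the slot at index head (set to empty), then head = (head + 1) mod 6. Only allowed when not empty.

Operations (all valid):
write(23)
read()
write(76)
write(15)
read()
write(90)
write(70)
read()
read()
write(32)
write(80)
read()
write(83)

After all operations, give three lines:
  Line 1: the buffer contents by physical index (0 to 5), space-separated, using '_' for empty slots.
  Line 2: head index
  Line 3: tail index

write(23): buf=[23 _ _ _ _ _], head=0, tail=1, size=1
read(): buf=[_ _ _ _ _ _], head=1, tail=1, size=0
write(76): buf=[_ 76 _ _ _ _], head=1, tail=2, size=1
write(15): buf=[_ 76 15 _ _ _], head=1, tail=3, size=2
read(): buf=[_ _ 15 _ _ _], head=2, tail=3, size=1
write(90): buf=[_ _ 15 90 _ _], head=2, tail=4, size=2
write(70): buf=[_ _ 15 90 70 _], head=2, tail=5, size=3
read(): buf=[_ _ _ 90 70 _], head=3, tail=5, size=2
read(): buf=[_ _ _ _ 70 _], head=4, tail=5, size=1
write(32): buf=[_ _ _ _ 70 32], head=4, tail=0, size=2
write(80): buf=[80 _ _ _ 70 32], head=4, tail=1, size=3
read(): buf=[80 _ _ _ _ 32], head=5, tail=1, size=2
write(83): buf=[80 83 _ _ _ 32], head=5, tail=2, size=3

Answer: 80 83 _ _ _ 32
5
2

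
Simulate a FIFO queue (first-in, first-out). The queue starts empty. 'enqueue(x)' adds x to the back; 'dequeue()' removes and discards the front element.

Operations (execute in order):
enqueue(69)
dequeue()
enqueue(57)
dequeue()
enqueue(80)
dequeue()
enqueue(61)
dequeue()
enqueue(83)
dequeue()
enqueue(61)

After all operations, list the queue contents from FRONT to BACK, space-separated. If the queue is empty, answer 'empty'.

Answer: 61

Derivation:
enqueue(69): [69]
dequeue(): []
enqueue(57): [57]
dequeue(): []
enqueue(80): [80]
dequeue(): []
enqueue(61): [61]
dequeue(): []
enqueue(83): [83]
dequeue(): []
enqueue(61): [61]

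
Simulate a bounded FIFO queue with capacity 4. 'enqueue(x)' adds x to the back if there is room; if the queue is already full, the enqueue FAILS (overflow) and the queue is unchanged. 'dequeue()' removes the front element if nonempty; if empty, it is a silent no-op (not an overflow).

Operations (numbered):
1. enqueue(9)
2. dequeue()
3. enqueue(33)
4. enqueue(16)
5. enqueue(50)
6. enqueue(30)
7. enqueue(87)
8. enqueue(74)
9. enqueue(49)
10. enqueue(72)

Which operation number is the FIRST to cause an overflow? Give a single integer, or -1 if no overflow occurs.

1. enqueue(9): size=1
2. dequeue(): size=0
3. enqueue(33): size=1
4. enqueue(16): size=2
5. enqueue(50): size=3
6. enqueue(30): size=4
7. enqueue(87): size=4=cap → OVERFLOW (fail)
8. enqueue(74): size=4=cap → OVERFLOW (fail)
9. enqueue(49): size=4=cap → OVERFLOW (fail)
10. enqueue(72): size=4=cap → OVERFLOW (fail)

Answer: 7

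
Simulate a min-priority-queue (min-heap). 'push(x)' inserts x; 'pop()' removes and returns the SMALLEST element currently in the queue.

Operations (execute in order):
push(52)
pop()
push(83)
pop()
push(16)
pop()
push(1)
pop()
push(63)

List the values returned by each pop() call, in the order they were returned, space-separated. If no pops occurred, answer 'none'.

Answer: 52 83 16 1

Derivation:
push(52): heap contents = [52]
pop() → 52: heap contents = []
push(83): heap contents = [83]
pop() → 83: heap contents = []
push(16): heap contents = [16]
pop() → 16: heap contents = []
push(1): heap contents = [1]
pop() → 1: heap contents = []
push(63): heap contents = [63]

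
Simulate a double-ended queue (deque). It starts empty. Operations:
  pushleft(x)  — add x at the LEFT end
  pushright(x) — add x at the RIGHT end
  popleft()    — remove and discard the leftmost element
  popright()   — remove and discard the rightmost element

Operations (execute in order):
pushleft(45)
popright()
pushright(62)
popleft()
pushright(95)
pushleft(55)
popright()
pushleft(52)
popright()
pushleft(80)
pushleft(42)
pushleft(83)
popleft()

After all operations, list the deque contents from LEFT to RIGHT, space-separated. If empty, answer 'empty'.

Answer: 42 80 52

Derivation:
pushleft(45): [45]
popright(): []
pushright(62): [62]
popleft(): []
pushright(95): [95]
pushleft(55): [55, 95]
popright(): [55]
pushleft(52): [52, 55]
popright(): [52]
pushleft(80): [80, 52]
pushleft(42): [42, 80, 52]
pushleft(83): [83, 42, 80, 52]
popleft(): [42, 80, 52]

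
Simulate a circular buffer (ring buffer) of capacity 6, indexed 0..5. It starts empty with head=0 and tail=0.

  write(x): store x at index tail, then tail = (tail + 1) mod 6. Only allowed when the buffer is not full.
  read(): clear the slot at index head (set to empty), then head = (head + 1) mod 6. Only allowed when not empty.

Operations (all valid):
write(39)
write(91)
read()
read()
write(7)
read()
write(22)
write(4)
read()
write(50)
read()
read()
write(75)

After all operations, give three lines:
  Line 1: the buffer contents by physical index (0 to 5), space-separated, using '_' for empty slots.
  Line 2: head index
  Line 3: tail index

write(39): buf=[39 _ _ _ _ _], head=0, tail=1, size=1
write(91): buf=[39 91 _ _ _ _], head=0, tail=2, size=2
read(): buf=[_ 91 _ _ _ _], head=1, tail=2, size=1
read(): buf=[_ _ _ _ _ _], head=2, tail=2, size=0
write(7): buf=[_ _ 7 _ _ _], head=2, tail=3, size=1
read(): buf=[_ _ _ _ _ _], head=3, tail=3, size=0
write(22): buf=[_ _ _ 22 _ _], head=3, tail=4, size=1
write(4): buf=[_ _ _ 22 4 _], head=3, tail=5, size=2
read(): buf=[_ _ _ _ 4 _], head=4, tail=5, size=1
write(50): buf=[_ _ _ _ 4 50], head=4, tail=0, size=2
read(): buf=[_ _ _ _ _ 50], head=5, tail=0, size=1
read(): buf=[_ _ _ _ _ _], head=0, tail=0, size=0
write(75): buf=[75 _ _ _ _ _], head=0, tail=1, size=1

Answer: 75 _ _ _ _ _
0
1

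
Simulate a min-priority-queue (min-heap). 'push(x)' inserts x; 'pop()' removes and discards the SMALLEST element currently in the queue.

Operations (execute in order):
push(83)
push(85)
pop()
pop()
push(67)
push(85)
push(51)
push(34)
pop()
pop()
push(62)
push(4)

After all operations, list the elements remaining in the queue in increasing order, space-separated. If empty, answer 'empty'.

Answer: 4 62 67 85

Derivation:
push(83): heap contents = [83]
push(85): heap contents = [83, 85]
pop() → 83: heap contents = [85]
pop() → 85: heap contents = []
push(67): heap contents = [67]
push(85): heap contents = [67, 85]
push(51): heap contents = [51, 67, 85]
push(34): heap contents = [34, 51, 67, 85]
pop() → 34: heap contents = [51, 67, 85]
pop() → 51: heap contents = [67, 85]
push(62): heap contents = [62, 67, 85]
push(4): heap contents = [4, 62, 67, 85]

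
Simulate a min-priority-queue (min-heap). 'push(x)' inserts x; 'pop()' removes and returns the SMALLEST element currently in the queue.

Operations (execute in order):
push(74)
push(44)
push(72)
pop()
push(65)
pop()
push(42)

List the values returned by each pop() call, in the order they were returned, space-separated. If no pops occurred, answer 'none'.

Answer: 44 65

Derivation:
push(74): heap contents = [74]
push(44): heap contents = [44, 74]
push(72): heap contents = [44, 72, 74]
pop() → 44: heap contents = [72, 74]
push(65): heap contents = [65, 72, 74]
pop() → 65: heap contents = [72, 74]
push(42): heap contents = [42, 72, 74]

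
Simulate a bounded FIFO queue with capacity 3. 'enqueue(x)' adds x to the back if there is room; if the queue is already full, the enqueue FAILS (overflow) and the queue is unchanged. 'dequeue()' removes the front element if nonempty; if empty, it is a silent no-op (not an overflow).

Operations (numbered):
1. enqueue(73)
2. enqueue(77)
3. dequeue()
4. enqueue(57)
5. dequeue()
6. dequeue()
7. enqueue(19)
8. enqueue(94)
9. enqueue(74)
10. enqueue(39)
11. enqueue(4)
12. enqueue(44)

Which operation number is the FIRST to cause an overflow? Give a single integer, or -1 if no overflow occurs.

1. enqueue(73): size=1
2. enqueue(77): size=2
3. dequeue(): size=1
4. enqueue(57): size=2
5. dequeue(): size=1
6. dequeue(): size=0
7. enqueue(19): size=1
8. enqueue(94): size=2
9. enqueue(74): size=3
10. enqueue(39): size=3=cap → OVERFLOW (fail)
11. enqueue(4): size=3=cap → OVERFLOW (fail)
12. enqueue(44): size=3=cap → OVERFLOW (fail)

Answer: 10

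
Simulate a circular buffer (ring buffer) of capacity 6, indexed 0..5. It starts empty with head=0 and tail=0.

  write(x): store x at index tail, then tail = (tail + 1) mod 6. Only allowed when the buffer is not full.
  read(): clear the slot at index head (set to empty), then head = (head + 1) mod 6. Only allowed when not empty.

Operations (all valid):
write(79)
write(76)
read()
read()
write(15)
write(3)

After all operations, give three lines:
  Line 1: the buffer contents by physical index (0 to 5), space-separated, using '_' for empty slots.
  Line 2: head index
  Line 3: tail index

Answer: _ _ 15 3 _ _
2
4

Derivation:
write(79): buf=[79 _ _ _ _ _], head=0, tail=1, size=1
write(76): buf=[79 76 _ _ _ _], head=0, tail=2, size=2
read(): buf=[_ 76 _ _ _ _], head=1, tail=2, size=1
read(): buf=[_ _ _ _ _ _], head=2, tail=2, size=0
write(15): buf=[_ _ 15 _ _ _], head=2, tail=3, size=1
write(3): buf=[_ _ 15 3 _ _], head=2, tail=4, size=2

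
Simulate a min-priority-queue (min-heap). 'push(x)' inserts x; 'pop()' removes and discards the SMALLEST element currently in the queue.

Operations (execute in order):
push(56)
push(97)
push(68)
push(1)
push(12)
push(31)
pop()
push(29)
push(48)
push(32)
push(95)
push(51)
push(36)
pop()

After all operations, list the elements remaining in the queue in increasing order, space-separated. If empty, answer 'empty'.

push(56): heap contents = [56]
push(97): heap contents = [56, 97]
push(68): heap contents = [56, 68, 97]
push(1): heap contents = [1, 56, 68, 97]
push(12): heap contents = [1, 12, 56, 68, 97]
push(31): heap contents = [1, 12, 31, 56, 68, 97]
pop() → 1: heap contents = [12, 31, 56, 68, 97]
push(29): heap contents = [12, 29, 31, 56, 68, 97]
push(48): heap contents = [12, 29, 31, 48, 56, 68, 97]
push(32): heap contents = [12, 29, 31, 32, 48, 56, 68, 97]
push(95): heap contents = [12, 29, 31, 32, 48, 56, 68, 95, 97]
push(51): heap contents = [12, 29, 31, 32, 48, 51, 56, 68, 95, 97]
push(36): heap contents = [12, 29, 31, 32, 36, 48, 51, 56, 68, 95, 97]
pop() → 12: heap contents = [29, 31, 32, 36, 48, 51, 56, 68, 95, 97]

Answer: 29 31 32 36 48 51 56 68 95 97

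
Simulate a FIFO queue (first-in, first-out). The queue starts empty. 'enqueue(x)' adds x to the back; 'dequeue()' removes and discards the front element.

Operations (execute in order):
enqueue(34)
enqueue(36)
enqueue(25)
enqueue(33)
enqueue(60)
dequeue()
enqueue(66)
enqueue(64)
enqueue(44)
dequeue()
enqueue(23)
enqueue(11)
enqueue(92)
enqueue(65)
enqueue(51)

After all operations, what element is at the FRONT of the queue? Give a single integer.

enqueue(34): queue = [34]
enqueue(36): queue = [34, 36]
enqueue(25): queue = [34, 36, 25]
enqueue(33): queue = [34, 36, 25, 33]
enqueue(60): queue = [34, 36, 25, 33, 60]
dequeue(): queue = [36, 25, 33, 60]
enqueue(66): queue = [36, 25, 33, 60, 66]
enqueue(64): queue = [36, 25, 33, 60, 66, 64]
enqueue(44): queue = [36, 25, 33, 60, 66, 64, 44]
dequeue(): queue = [25, 33, 60, 66, 64, 44]
enqueue(23): queue = [25, 33, 60, 66, 64, 44, 23]
enqueue(11): queue = [25, 33, 60, 66, 64, 44, 23, 11]
enqueue(92): queue = [25, 33, 60, 66, 64, 44, 23, 11, 92]
enqueue(65): queue = [25, 33, 60, 66, 64, 44, 23, 11, 92, 65]
enqueue(51): queue = [25, 33, 60, 66, 64, 44, 23, 11, 92, 65, 51]

Answer: 25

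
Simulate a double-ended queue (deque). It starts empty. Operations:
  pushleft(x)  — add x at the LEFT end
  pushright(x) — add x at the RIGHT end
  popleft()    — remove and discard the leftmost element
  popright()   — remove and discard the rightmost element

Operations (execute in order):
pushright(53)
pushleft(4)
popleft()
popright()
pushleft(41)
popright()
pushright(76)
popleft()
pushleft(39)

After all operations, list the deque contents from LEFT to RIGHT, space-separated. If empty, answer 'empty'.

pushright(53): [53]
pushleft(4): [4, 53]
popleft(): [53]
popright(): []
pushleft(41): [41]
popright(): []
pushright(76): [76]
popleft(): []
pushleft(39): [39]

Answer: 39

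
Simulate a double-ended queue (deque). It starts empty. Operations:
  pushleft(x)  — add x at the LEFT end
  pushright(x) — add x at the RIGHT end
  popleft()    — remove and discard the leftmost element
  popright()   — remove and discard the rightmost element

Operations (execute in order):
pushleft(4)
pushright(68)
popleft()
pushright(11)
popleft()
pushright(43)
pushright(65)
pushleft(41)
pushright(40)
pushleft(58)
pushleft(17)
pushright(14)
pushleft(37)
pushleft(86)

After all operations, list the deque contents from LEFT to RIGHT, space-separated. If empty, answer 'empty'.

Answer: 86 37 17 58 41 11 43 65 40 14

Derivation:
pushleft(4): [4]
pushright(68): [4, 68]
popleft(): [68]
pushright(11): [68, 11]
popleft(): [11]
pushright(43): [11, 43]
pushright(65): [11, 43, 65]
pushleft(41): [41, 11, 43, 65]
pushright(40): [41, 11, 43, 65, 40]
pushleft(58): [58, 41, 11, 43, 65, 40]
pushleft(17): [17, 58, 41, 11, 43, 65, 40]
pushright(14): [17, 58, 41, 11, 43, 65, 40, 14]
pushleft(37): [37, 17, 58, 41, 11, 43, 65, 40, 14]
pushleft(86): [86, 37, 17, 58, 41, 11, 43, 65, 40, 14]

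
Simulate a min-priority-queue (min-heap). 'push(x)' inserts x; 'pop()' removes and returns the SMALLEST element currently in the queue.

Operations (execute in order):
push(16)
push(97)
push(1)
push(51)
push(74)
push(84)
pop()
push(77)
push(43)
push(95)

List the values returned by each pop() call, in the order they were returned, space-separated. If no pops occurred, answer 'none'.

Answer: 1

Derivation:
push(16): heap contents = [16]
push(97): heap contents = [16, 97]
push(1): heap contents = [1, 16, 97]
push(51): heap contents = [1, 16, 51, 97]
push(74): heap contents = [1, 16, 51, 74, 97]
push(84): heap contents = [1, 16, 51, 74, 84, 97]
pop() → 1: heap contents = [16, 51, 74, 84, 97]
push(77): heap contents = [16, 51, 74, 77, 84, 97]
push(43): heap contents = [16, 43, 51, 74, 77, 84, 97]
push(95): heap contents = [16, 43, 51, 74, 77, 84, 95, 97]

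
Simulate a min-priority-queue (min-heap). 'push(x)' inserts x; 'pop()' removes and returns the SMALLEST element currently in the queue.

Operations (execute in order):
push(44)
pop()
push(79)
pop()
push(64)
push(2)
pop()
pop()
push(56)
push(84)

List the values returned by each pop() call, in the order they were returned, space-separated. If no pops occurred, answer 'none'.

Answer: 44 79 2 64

Derivation:
push(44): heap contents = [44]
pop() → 44: heap contents = []
push(79): heap contents = [79]
pop() → 79: heap contents = []
push(64): heap contents = [64]
push(2): heap contents = [2, 64]
pop() → 2: heap contents = [64]
pop() → 64: heap contents = []
push(56): heap contents = [56]
push(84): heap contents = [56, 84]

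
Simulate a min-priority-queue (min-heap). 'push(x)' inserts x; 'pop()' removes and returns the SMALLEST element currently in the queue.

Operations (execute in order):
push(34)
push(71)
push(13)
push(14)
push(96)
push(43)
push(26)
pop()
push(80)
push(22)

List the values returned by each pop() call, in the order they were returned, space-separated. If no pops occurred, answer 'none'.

push(34): heap contents = [34]
push(71): heap contents = [34, 71]
push(13): heap contents = [13, 34, 71]
push(14): heap contents = [13, 14, 34, 71]
push(96): heap contents = [13, 14, 34, 71, 96]
push(43): heap contents = [13, 14, 34, 43, 71, 96]
push(26): heap contents = [13, 14, 26, 34, 43, 71, 96]
pop() → 13: heap contents = [14, 26, 34, 43, 71, 96]
push(80): heap contents = [14, 26, 34, 43, 71, 80, 96]
push(22): heap contents = [14, 22, 26, 34, 43, 71, 80, 96]

Answer: 13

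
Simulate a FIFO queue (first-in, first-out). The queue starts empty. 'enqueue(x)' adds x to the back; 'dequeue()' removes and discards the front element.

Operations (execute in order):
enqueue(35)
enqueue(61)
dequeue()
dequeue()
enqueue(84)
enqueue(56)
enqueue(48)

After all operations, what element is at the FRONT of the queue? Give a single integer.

enqueue(35): queue = [35]
enqueue(61): queue = [35, 61]
dequeue(): queue = [61]
dequeue(): queue = []
enqueue(84): queue = [84]
enqueue(56): queue = [84, 56]
enqueue(48): queue = [84, 56, 48]

Answer: 84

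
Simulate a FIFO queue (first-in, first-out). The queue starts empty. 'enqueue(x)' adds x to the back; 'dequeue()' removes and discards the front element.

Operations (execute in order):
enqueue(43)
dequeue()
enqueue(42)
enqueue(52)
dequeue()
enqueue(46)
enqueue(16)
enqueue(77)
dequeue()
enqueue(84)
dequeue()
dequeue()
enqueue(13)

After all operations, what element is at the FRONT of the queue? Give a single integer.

enqueue(43): queue = [43]
dequeue(): queue = []
enqueue(42): queue = [42]
enqueue(52): queue = [42, 52]
dequeue(): queue = [52]
enqueue(46): queue = [52, 46]
enqueue(16): queue = [52, 46, 16]
enqueue(77): queue = [52, 46, 16, 77]
dequeue(): queue = [46, 16, 77]
enqueue(84): queue = [46, 16, 77, 84]
dequeue(): queue = [16, 77, 84]
dequeue(): queue = [77, 84]
enqueue(13): queue = [77, 84, 13]

Answer: 77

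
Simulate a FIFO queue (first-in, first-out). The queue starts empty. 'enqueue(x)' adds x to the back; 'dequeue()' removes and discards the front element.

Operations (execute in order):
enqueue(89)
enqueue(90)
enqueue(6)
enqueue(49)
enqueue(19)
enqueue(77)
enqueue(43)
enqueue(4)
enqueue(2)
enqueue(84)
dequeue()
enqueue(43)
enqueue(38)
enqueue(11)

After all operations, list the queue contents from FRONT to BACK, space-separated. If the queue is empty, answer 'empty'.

enqueue(89): [89]
enqueue(90): [89, 90]
enqueue(6): [89, 90, 6]
enqueue(49): [89, 90, 6, 49]
enqueue(19): [89, 90, 6, 49, 19]
enqueue(77): [89, 90, 6, 49, 19, 77]
enqueue(43): [89, 90, 6, 49, 19, 77, 43]
enqueue(4): [89, 90, 6, 49, 19, 77, 43, 4]
enqueue(2): [89, 90, 6, 49, 19, 77, 43, 4, 2]
enqueue(84): [89, 90, 6, 49, 19, 77, 43, 4, 2, 84]
dequeue(): [90, 6, 49, 19, 77, 43, 4, 2, 84]
enqueue(43): [90, 6, 49, 19, 77, 43, 4, 2, 84, 43]
enqueue(38): [90, 6, 49, 19, 77, 43, 4, 2, 84, 43, 38]
enqueue(11): [90, 6, 49, 19, 77, 43, 4, 2, 84, 43, 38, 11]

Answer: 90 6 49 19 77 43 4 2 84 43 38 11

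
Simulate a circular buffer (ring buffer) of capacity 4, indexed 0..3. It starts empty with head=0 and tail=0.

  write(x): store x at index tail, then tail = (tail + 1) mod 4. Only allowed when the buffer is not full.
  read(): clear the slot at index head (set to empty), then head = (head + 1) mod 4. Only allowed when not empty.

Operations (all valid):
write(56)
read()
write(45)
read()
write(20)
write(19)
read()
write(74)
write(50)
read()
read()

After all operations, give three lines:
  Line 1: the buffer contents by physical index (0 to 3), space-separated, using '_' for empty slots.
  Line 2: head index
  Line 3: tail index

Answer: _ 50 _ _
1
2

Derivation:
write(56): buf=[56 _ _ _], head=0, tail=1, size=1
read(): buf=[_ _ _ _], head=1, tail=1, size=0
write(45): buf=[_ 45 _ _], head=1, tail=2, size=1
read(): buf=[_ _ _ _], head=2, tail=2, size=0
write(20): buf=[_ _ 20 _], head=2, tail=3, size=1
write(19): buf=[_ _ 20 19], head=2, tail=0, size=2
read(): buf=[_ _ _ 19], head=3, tail=0, size=1
write(74): buf=[74 _ _ 19], head=3, tail=1, size=2
write(50): buf=[74 50 _ 19], head=3, tail=2, size=3
read(): buf=[74 50 _ _], head=0, tail=2, size=2
read(): buf=[_ 50 _ _], head=1, tail=2, size=1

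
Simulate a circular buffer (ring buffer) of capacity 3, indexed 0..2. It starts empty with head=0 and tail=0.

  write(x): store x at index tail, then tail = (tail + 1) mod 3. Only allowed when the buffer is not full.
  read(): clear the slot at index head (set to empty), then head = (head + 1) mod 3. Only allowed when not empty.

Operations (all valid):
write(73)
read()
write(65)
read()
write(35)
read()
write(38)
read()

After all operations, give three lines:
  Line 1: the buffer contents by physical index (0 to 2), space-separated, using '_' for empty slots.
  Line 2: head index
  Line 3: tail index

Answer: _ _ _
1
1

Derivation:
write(73): buf=[73 _ _], head=0, tail=1, size=1
read(): buf=[_ _ _], head=1, tail=1, size=0
write(65): buf=[_ 65 _], head=1, tail=2, size=1
read(): buf=[_ _ _], head=2, tail=2, size=0
write(35): buf=[_ _ 35], head=2, tail=0, size=1
read(): buf=[_ _ _], head=0, tail=0, size=0
write(38): buf=[38 _ _], head=0, tail=1, size=1
read(): buf=[_ _ _], head=1, tail=1, size=0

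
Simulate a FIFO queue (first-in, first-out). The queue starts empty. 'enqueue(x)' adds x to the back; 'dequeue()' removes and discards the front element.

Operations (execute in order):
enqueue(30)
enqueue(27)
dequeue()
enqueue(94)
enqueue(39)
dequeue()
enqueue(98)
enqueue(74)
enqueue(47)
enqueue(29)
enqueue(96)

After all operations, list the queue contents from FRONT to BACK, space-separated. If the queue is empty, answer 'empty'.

enqueue(30): [30]
enqueue(27): [30, 27]
dequeue(): [27]
enqueue(94): [27, 94]
enqueue(39): [27, 94, 39]
dequeue(): [94, 39]
enqueue(98): [94, 39, 98]
enqueue(74): [94, 39, 98, 74]
enqueue(47): [94, 39, 98, 74, 47]
enqueue(29): [94, 39, 98, 74, 47, 29]
enqueue(96): [94, 39, 98, 74, 47, 29, 96]

Answer: 94 39 98 74 47 29 96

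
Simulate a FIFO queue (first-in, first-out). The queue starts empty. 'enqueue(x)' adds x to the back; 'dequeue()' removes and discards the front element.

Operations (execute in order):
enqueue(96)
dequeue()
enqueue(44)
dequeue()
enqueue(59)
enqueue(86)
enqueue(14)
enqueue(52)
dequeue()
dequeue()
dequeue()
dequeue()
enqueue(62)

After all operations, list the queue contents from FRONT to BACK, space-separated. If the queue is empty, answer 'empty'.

enqueue(96): [96]
dequeue(): []
enqueue(44): [44]
dequeue(): []
enqueue(59): [59]
enqueue(86): [59, 86]
enqueue(14): [59, 86, 14]
enqueue(52): [59, 86, 14, 52]
dequeue(): [86, 14, 52]
dequeue(): [14, 52]
dequeue(): [52]
dequeue(): []
enqueue(62): [62]

Answer: 62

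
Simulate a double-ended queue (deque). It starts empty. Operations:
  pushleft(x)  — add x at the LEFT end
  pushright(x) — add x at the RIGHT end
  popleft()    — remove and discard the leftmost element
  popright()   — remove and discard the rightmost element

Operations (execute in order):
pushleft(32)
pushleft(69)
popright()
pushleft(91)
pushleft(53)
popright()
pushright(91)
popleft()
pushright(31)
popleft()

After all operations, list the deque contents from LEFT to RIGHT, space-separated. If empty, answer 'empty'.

Answer: 91 31

Derivation:
pushleft(32): [32]
pushleft(69): [69, 32]
popright(): [69]
pushleft(91): [91, 69]
pushleft(53): [53, 91, 69]
popright(): [53, 91]
pushright(91): [53, 91, 91]
popleft(): [91, 91]
pushright(31): [91, 91, 31]
popleft(): [91, 31]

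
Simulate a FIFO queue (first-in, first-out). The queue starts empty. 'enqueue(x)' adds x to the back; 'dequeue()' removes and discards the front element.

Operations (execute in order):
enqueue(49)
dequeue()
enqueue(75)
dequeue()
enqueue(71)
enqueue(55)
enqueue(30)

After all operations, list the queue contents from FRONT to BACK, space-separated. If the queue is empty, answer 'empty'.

enqueue(49): [49]
dequeue(): []
enqueue(75): [75]
dequeue(): []
enqueue(71): [71]
enqueue(55): [71, 55]
enqueue(30): [71, 55, 30]

Answer: 71 55 30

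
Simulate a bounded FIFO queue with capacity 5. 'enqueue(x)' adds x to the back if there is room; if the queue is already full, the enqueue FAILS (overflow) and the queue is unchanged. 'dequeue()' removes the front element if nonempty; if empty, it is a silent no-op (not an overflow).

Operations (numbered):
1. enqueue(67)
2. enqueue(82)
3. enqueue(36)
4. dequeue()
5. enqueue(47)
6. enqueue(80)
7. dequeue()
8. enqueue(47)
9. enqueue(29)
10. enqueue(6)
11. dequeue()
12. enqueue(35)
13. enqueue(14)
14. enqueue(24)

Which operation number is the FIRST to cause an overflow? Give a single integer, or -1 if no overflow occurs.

1. enqueue(67): size=1
2. enqueue(82): size=2
3. enqueue(36): size=3
4. dequeue(): size=2
5. enqueue(47): size=3
6. enqueue(80): size=4
7. dequeue(): size=3
8. enqueue(47): size=4
9. enqueue(29): size=5
10. enqueue(6): size=5=cap → OVERFLOW (fail)
11. dequeue(): size=4
12. enqueue(35): size=5
13. enqueue(14): size=5=cap → OVERFLOW (fail)
14. enqueue(24): size=5=cap → OVERFLOW (fail)

Answer: 10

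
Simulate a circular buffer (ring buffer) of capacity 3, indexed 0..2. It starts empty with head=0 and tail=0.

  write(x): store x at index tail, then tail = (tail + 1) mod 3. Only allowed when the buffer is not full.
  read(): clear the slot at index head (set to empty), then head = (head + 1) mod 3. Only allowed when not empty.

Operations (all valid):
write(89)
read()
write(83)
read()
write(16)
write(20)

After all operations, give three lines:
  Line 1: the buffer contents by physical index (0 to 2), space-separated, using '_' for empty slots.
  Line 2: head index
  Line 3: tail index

write(89): buf=[89 _ _], head=0, tail=1, size=1
read(): buf=[_ _ _], head=1, tail=1, size=0
write(83): buf=[_ 83 _], head=1, tail=2, size=1
read(): buf=[_ _ _], head=2, tail=2, size=0
write(16): buf=[_ _ 16], head=2, tail=0, size=1
write(20): buf=[20 _ 16], head=2, tail=1, size=2

Answer: 20 _ 16
2
1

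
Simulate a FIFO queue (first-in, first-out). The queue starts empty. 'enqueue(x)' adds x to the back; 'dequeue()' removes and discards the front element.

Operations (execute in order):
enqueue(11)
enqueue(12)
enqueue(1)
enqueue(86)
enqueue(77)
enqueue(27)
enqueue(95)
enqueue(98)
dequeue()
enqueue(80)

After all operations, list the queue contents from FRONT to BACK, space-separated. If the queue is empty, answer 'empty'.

enqueue(11): [11]
enqueue(12): [11, 12]
enqueue(1): [11, 12, 1]
enqueue(86): [11, 12, 1, 86]
enqueue(77): [11, 12, 1, 86, 77]
enqueue(27): [11, 12, 1, 86, 77, 27]
enqueue(95): [11, 12, 1, 86, 77, 27, 95]
enqueue(98): [11, 12, 1, 86, 77, 27, 95, 98]
dequeue(): [12, 1, 86, 77, 27, 95, 98]
enqueue(80): [12, 1, 86, 77, 27, 95, 98, 80]

Answer: 12 1 86 77 27 95 98 80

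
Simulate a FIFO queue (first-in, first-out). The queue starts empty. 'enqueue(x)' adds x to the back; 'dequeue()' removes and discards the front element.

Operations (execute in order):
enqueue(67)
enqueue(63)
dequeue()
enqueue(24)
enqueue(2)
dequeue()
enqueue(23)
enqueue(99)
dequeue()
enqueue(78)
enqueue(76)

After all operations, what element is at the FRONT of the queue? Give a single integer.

enqueue(67): queue = [67]
enqueue(63): queue = [67, 63]
dequeue(): queue = [63]
enqueue(24): queue = [63, 24]
enqueue(2): queue = [63, 24, 2]
dequeue(): queue = [24, 2]
enqueue(23): queue = [24, 2, 23]
enqueue(99): queue = [24, 2, 23, 99]
dequeue(): queue = [2, 23, 99]
enqueue(78): queue = [2, 23, 99, 78]
enqueue(76): queue = [2, 23, 99, 78, 76]

Answer: 2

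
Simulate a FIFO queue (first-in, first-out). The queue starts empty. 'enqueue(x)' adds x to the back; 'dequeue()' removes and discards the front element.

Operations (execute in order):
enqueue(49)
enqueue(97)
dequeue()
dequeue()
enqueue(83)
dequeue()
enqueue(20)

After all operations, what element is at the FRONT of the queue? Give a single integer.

enqueue(49): queue = [49]
enqueue(97): queue = [49, 97]
dequeue(): queue = [97]
dequeue(): queue = []
enqueue(83): queue = [83]
dequeue(): queue = []
enqueue(20): queue = [20]

Answer: 20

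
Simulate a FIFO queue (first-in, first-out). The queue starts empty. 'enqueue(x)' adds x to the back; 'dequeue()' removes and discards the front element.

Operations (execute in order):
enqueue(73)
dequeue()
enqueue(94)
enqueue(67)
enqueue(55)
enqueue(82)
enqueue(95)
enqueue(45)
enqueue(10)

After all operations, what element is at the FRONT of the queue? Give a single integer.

enqueue(73): queue = [73]
dequeue(): queue = []
enqueue(94): queue = [94]
enqueue(67): queue = [94, 67]
enqueue(55): queue = [94, 67, 55]
enqueue(82): queue = [94, 67, 55, 82]
enqueue(95): queue = [94, 67, 55, 82, 95]
enqueue(45): queue = [94, 67, 55, 82, 95, 45]
enqueue(10): queue = [94, 67, 55, 82, 95, 45, 10]

Answer: 94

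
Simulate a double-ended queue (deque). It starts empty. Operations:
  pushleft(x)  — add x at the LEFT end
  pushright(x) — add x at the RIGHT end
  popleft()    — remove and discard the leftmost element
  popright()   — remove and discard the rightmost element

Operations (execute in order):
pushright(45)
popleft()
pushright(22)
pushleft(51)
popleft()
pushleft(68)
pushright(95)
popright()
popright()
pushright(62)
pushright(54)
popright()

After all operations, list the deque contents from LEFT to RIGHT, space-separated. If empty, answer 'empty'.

Answer: 68 62

Derivation:
pushright(45): [45]
popleft(): []
pushright(22): [22]
pushleft(51): [51, 22]
popleft(): [22]
pushleft(68): [68, 22]
pushright(95): [68, 22, 95]
popright(): [68, 22]
popright(): [68]
pushright(62): [68, 62]
pushright(54): [68, 62, 54]
popright(): [68, 62]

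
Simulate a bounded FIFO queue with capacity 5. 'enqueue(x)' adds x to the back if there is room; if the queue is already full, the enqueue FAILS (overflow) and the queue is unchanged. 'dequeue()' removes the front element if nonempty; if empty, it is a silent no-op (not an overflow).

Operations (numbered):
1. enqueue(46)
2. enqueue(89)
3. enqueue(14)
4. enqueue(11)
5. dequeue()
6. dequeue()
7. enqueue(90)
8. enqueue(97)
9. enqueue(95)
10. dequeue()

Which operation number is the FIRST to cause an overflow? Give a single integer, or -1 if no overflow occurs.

Answer: -1

Derivation:
1. enqueue(46): size=1
2. enqueue(89): size=2
3. enqueue(14): size=3
4. enqueue(11): size=4
5. dequeue(): size=3
6. dequeue(): size=2
7. enqueue(90): size=3
8. enqueue(97): size=4
9. enqueue(95): size=5
10. dequeue(): size=4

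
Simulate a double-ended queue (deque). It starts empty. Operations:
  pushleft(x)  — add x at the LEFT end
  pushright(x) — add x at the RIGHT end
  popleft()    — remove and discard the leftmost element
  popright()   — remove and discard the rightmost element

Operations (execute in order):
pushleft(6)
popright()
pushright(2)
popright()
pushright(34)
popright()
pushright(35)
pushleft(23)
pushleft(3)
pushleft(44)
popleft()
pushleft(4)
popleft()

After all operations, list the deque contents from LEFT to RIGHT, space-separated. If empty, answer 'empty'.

pushleft(6): [6]
popright(): []
pushright(2): [2]
popright(): []
pushright(34): [34]
popright(): []
pushright(35): [35]
pushleft(23): [23, 35]
pushleft(3): [3, 23, 35]
pushleft(44): [44, 3, 23, 35]
popleft(): [3, 23, 35]
pushleft(4): [4, 3, 23, 35]
popleft(): [3, 23, 35]

Answer: 3 23 35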